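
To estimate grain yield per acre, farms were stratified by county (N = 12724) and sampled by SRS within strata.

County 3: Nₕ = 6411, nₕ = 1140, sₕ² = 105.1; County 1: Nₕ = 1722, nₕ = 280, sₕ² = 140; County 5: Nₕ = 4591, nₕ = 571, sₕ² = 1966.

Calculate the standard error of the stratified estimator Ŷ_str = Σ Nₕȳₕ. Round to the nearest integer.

Var(Ŷ_str) = Σₕ Nₕ²(1 − fₕ)sₕ²/nₕ.
County 3: 6411²·(1 − 1140/6411)·105.1/1140 = 3.1154204 × 10^6.
County 1: 1722²·(1 − 280/1722)·140/280 = 1.241562 × 10^6.
County 5: 4591²·(1 − 571/4591)·1966/571 = 6.3544907 × 10^7.
Sum = 6.7901889 × 10^7.
SE = √(6.7901889 × 10^7) = 8240.

8240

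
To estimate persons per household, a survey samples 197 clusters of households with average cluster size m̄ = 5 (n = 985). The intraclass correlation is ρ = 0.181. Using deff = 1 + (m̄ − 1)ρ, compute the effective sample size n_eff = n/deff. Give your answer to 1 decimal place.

deff = 1 + (5 − 1)·0.181 = 1 + 0.724 = 1.724.
n_eff = 985 / 1.724 = 571.3.

571.3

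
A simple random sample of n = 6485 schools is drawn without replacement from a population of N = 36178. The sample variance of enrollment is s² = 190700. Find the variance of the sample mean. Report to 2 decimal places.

24.14

Under SRS without replacement, Var(ȳ) = (1 − f)·s²/n with f = n/N = 6485/36178 = 0.17925258.
Var(ȳ) = (1 − 0.17925258)·190700/6485 = 0.82074742·29.406322 = 24.135163.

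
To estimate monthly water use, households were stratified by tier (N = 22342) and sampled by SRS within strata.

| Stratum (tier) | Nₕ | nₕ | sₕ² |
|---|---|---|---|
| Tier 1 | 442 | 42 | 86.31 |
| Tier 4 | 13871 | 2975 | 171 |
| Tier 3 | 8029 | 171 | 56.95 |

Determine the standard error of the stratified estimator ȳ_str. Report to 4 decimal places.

Var(ȳ_str) = Σₕ Wₕ²(1 − fₕ)sₕ²/nₕ with Wₕ = Nₕ/N, N = 22342.
Tier 1: Wₕ = 0.01978337; term = 0.01978337²·(1 − 0.09502262)·86.31/42 = 7.2786358 × 10^-4.
Tier 4: Wₕ = 0.62084863; term = 0.62084863²·(1 − 0.21447625)·171/2975 = 0.017403633.
Tier 3: Wₕ = 0.35936801; term = 0.35936801²·(1 − 0.02129780)·56.95/171 = 0.04209466.
Sum = 0.060226157.
SE = √(0.060226157) = 0.2454.

0.2454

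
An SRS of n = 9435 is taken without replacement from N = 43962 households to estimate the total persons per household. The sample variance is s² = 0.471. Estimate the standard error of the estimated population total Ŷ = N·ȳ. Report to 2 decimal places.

Var(Ŷ) = N²·Var(ȳ) = N²·(1 − n/N)·s²/n.
f = 9435/43962 = 0.21461717; Var(ȳ) = 0.78538283·0.471/9435 = 3.920671 × 10^-5.
Var(Ŷ) = 43962² · (3.920671 × 10^-5) = 75773.14.
SE(Ŷ) = √(75773.14) = 275.27.

275.27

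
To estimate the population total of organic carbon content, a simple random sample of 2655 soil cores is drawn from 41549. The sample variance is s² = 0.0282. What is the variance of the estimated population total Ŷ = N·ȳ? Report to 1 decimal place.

Var(Ŷ) = N²·Var(ȳ) = N²·(1 − n/N)·s²/n.
f = 2655/41549 = 0.06390045; Var(ȳ) = 0.93609955·0.0282/2655 = 9.9427522 × 10^-6.
Var(Ŷ) = 41549² · (9.9427522 × 10^-6) = 17164.366.

17164.4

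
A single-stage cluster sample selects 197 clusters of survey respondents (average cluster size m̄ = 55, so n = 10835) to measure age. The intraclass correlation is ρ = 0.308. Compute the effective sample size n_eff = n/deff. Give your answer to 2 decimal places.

deff = 1 + (55 − 1)·0.308 = 1 + 16.632 = 17.632.
n_eff = 10835 / 17.632 = 614.51.

614.51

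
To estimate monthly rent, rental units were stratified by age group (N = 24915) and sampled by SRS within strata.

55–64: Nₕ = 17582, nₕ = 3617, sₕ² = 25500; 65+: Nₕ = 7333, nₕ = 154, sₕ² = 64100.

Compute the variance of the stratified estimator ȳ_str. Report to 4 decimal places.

38.0875

Var(ȳ_str) = Σₕ Wₕ²(1 − fₕ)sₕ²/nₕ with Wₕ = Nₕ/N, N = 24915.
55–64: Wₕ = 0.70567931; term = 0.70567931²·(1 − 0.20572176)·25500/3617 = 2.7885543.
65+: Wₕ = 0.29432069; term = 0.29432069²·(1 − 0.02100095)·64100/154 = 35.298899.
Sum = 38.087453.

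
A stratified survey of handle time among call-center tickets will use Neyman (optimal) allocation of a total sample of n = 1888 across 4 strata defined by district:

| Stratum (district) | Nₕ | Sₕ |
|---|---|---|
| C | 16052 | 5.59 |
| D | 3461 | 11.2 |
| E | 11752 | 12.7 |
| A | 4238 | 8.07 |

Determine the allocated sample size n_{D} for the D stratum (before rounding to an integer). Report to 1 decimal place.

Neyman allocation: nₕ = n·NₕSₕ / Σⱼ NⱼSⱼ.
Σ NⱼSⱼ = 16052·5.59 + 3461·11.2 + 11752·12.7 + 4238·8.07 = 311944.94.
n_{D} = 1888·3461·11.2 / 311944.94 = 234.6.

234.6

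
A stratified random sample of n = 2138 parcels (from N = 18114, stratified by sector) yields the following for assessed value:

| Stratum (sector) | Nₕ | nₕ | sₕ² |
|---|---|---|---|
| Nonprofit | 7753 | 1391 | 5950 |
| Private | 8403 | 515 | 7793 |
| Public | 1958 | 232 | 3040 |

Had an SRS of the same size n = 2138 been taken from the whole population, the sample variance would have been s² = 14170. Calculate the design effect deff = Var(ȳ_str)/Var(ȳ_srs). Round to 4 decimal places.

0.6560

Var(ȳ_str) = Σ Wₕ²(1−fₕ)sₕ²/nₕ with Wₕ = Nₕ/18114:
  Nonprofit: (7753/18114)²·(1−1391/7753)·5950/1391 = 0.64302011
  Private: (8403/18114)²·(1−515/8403)·7793/515 = 3.0568208
  Public: (1958/18114)²·(1−232/1958)·3040/232 = 0.13496164
  → Var(ȳ_str) = 3.8348026.
Var(ȳ_srs) = (1 − 2138/18114)·14170/2138 = 5.8454216.
deff = 3.8348026 / 5.8454216 = 0.6560.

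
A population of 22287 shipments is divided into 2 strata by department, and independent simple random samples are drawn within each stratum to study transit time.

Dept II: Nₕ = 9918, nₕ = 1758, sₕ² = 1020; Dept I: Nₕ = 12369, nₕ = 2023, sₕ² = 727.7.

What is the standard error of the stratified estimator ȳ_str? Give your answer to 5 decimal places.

0.43268

Var(ȳ_str) = Σₕ Wₕ²(1 − fₕ)sₕ²/nₕ with Wₕ = Nₕ/N, N = 22287.
Dept II: Wₕ = 0.44501279; term = 0.44501279²·(1 − 0.17725348)·1020/1758 = 0.094534937.
Dept I: Wₕ = 0.55498721; term = 0.55498721²·(1 − 0.16355405)·727.7/2023 = 0.092674517.
Sum = 0.18720945.
SE = √(0.18720945) = 0.43268.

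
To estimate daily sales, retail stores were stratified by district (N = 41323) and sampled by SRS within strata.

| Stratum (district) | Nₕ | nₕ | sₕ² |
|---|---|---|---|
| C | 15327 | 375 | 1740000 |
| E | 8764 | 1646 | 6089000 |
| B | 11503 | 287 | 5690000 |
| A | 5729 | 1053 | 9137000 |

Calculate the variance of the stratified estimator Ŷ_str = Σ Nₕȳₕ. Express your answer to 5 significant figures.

Var(Ŷ_str) = Σₕ Nₕ²(1 − fₕ)sₕ²/nₕ.
C: 15327²·(1 − 375/15327)·1740000/375 = 1.0633456 × 10^12.
E: 8764²·(1 − 1646/8764)·6089000/1646 = 2.3076848 × 10^11.
B: 11503²·(1 − 287/11503)·5690000/287 = 2.557876 × 10^12.
A: 5729²·(1 − 1053/5729)·9137000/1053 = 2.3244948 × 10^11.
Sum = 4.0844396 × 10^12.

4.0844 × 10^12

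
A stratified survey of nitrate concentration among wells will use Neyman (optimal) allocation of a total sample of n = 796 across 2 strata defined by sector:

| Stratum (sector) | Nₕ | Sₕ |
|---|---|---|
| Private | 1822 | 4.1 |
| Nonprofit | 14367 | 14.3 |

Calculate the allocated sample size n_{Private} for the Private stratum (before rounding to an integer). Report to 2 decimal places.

27.93

Neyman allocation: nₕ = n·NₕSₕ / Σⱼ NⱼSⱼ.
Σ NⱼSⱼ = 1822·4.1 + 14367·14.3 = 212918.3.
n_{Private} = 796·1822·4.1 / 212918.3 = 27.93.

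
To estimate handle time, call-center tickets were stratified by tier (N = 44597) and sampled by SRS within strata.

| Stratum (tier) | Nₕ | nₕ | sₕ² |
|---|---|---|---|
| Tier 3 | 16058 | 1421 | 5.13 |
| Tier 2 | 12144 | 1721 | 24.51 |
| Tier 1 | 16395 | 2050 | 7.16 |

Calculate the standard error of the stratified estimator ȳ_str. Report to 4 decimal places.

Var(ȳ_str) = Σₕ Wₕ²(1 − fₕ)sₕ²/nₕ with Wₕ = Nₕ/N, N = 44597.
Tier 3: Wₕ = 0.36006906; term = 0.36006906²·(1 − 0.08849172)·5.13/1421 = 4.2663406 × 10^-4.
Tier 2: Wₕ = 0.27230531; term = 0.27230531²·(1 − 0.14171607)·24.51/1721 = 9.0637026 × 10^-4.
Tier 1: Wₕ = 0.36762563; term = 0.36762563²·(1 − 0.12503812)·7.16/2050 = 4.1300931 × 10^-4.
Sum = 0.0017460136.
SE = √(0.0017460136) = 0.0418.

0.0418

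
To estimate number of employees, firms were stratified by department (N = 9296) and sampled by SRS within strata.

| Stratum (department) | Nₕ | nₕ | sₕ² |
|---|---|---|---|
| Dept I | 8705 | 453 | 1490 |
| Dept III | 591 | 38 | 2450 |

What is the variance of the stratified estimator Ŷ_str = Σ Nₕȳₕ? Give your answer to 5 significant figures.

Var(Ŷ_str) = Σₕ Nₕ²(1 − fₕ)sₕ²/nₕ.
Dept I: 8705²·(1 − 453/8705)·1490/453 = 2.3627407 × 10^8.
Dept III: 591²·(1 − 38/591)·2450/38 = 2.1071483 × 10^7.
Sum = 2.5734555 × 10^8.

2.5735 × 10^8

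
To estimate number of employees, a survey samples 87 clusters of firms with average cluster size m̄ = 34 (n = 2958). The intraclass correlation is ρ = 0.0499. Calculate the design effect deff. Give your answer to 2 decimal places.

2.65

deff = 1 + (34 − 1)·0.0499 = 1 + 1.6467 = 2.6467.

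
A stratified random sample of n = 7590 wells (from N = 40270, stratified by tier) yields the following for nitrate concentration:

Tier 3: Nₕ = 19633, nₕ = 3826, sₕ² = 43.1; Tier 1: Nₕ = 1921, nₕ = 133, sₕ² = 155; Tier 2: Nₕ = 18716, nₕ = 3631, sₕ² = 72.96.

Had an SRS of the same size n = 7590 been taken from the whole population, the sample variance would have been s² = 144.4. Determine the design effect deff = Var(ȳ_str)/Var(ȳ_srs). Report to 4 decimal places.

0.5261

Var(ȳ_str) = Σ Wₕ²(1−fₕ)sₕ²/nₕ with Wₕ = Nₕ/40270:
  Tier 3: (19633/40270)²·(1−3826/19633)·43.1/3826 = 0.0021557836
  Tier 1: (1921/40270)²·(1−133/1921)·155/133 = 0.0024683781
  Tier 2: (18716/40270)²·(1−3631/18716)·72.96/3631 = 0.0034982728
  → Var(ȳ_str) = 0.0081224345.
Var(ȳ_srs) = (1 − 7590/40270)·144.4/7590 = 0.015439237.
deff = 0.0081224345 / 0.015439237 = 0.5261.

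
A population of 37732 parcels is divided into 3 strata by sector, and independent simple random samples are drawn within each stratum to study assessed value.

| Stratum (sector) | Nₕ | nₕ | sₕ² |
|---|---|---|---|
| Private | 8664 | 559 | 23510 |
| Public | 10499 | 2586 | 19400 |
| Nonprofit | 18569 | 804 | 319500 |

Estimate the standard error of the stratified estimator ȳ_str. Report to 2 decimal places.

9.73

Var(ȳ_str) = Σₕ Wₕ²(1 − fₕ)sₕ²/nₕ with Wₕ = Nₕ/N, N = 37732.
Private: Wₕ = 0.22961942; term = 0.22961942²·(1 − 0.06451985)·23510/559 = 2.0744006.
Public: Wₕ = 0.27825188; term = 0.27825188²·(1 − 0.24630917)·19400/2586 = 0.43776664.
Nonprofit: Wₕ = 0.49212870; term = 0.49212870²·(1 − 0.04329797)·319500/804 = 92.076519.
Sum = 94.588686.
SE = √(94.588686) = 9.73.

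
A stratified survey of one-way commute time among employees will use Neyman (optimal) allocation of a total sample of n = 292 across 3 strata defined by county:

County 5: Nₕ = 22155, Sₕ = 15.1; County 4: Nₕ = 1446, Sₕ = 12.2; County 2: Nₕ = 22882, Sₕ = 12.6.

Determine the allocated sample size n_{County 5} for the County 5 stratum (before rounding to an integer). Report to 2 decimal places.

Neyman allocation: nₕ = n·NₕSₕ / Σⱼ NⱼSⱼ.
Σ NⱼSⱼ = 22155·15.1 + 1446·12.2 + 22882·12.6 = 640494.9.
n_{County 5} = 292·22155·15.1 / 640494.9 = 152.52.

152.52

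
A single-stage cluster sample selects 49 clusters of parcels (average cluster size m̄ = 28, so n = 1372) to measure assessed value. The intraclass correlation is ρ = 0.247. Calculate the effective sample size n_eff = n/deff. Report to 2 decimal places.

deff = 1 + (28 − 1)·0.247 = 1 + 6.669 = 7.669.
n_eff = 1372 / 7.669 = 178.90.

178.90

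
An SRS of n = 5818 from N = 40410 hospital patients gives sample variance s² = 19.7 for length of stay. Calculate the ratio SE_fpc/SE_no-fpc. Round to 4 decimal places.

f = n/N = 5818/40410 = 0.14397426.
SE_no-fpc = √(s²/n) = 0.058189718; SE_fpc = √((1−f)s²/n) = 0.053838093.
Ratio = √(1−f) = 0.92521659.

0.9252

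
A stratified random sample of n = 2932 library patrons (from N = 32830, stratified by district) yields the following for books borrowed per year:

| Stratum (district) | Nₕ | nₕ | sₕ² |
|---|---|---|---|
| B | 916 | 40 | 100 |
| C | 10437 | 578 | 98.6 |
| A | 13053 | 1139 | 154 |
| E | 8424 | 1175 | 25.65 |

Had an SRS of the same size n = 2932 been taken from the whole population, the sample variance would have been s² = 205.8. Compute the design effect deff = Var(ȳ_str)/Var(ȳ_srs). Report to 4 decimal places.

0.6084

Var(ȳ_str) = Σ Wₕ²(1−fₕ)sₕ²/nₕ with Wₕ = Nₕ/32830:
  B: (916/32830)²·(1−40/916)·100/40 = 0.0018612205
  C: (10437/32830)²·(1−578/10437)·98.6/578 = 0.016286054
  A: (13053/32830)²·(1−1139/13053)·154/1139 = 0.019508468
  E: (8424/32830)²·(1−1175/8424)·25.65/1175 = 0.0012368134
  → Var(ȳ_str) = 0.038892556.
Var(ȳ_srs) = (1 − 2932/32830)·205.8/2932 = 0.063922339.
deff = 0.038892556 / 0.063922339 = 0.6084.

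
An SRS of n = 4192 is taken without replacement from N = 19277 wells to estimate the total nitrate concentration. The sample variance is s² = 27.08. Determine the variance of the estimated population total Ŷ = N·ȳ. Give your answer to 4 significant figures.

1.879 × 10^6

Var(Ŷ) = N²·Var(ȳ) = N²·(1 − n/N)·s²/n.
f = 4192/19277 = 0.21746122; Var(ȳ) = 0.78253878·27.08/4192 = 0.0050551408.
Var(Ŷ) = 19277² · 0.0050551408 = 1.8785041 × 10^6.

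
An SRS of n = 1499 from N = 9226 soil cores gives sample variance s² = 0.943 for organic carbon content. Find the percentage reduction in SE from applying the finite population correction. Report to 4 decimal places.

8.4836

f = n/N = 1499/9226 = 0.16247561.
SE_no-fpc = √(s²/n) = 0.025081588; SE_fpc = √((1−f)s²/n) = 0.022953756.
Ratio = √(1−f) = 0.91516359. Reduction = 100·(1 − 0.91516359) = 8.4836%.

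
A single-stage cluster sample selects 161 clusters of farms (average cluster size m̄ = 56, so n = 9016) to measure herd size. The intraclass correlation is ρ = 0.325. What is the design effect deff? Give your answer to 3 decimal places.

deff = 1 + (56 − 1)·0.325 = 1 + 17.875 = 18.875.

18.875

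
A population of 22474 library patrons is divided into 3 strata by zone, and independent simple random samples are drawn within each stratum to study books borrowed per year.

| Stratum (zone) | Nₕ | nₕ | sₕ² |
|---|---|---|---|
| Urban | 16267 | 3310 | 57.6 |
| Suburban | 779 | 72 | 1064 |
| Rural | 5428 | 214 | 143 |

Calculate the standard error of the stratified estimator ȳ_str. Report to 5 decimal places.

0.24662

Var(ȳ_str) = Σₕ Wₕ²(1 − fₕ)sₕ²/nₕ with Wₕ = Nₕ/N, N = 22474.
Urban: Wₕ = 0.72381419; term = 0.72381419²·(1 − 0.20347944)·57.6/3310 = 0.007261823.
Suburban: Wₕ = 0.03466228; term = 0.03466228²·(1 − 0.09242619)·1064/72 = 0.01611407.
Rural: Wₕ = 0.24152354; term = 0.24152354²·(1 − 0.03942520)·143/214 = 0.03744315.
Sum = 0.060819043.
SE = √(0.060819043) = 0.24662.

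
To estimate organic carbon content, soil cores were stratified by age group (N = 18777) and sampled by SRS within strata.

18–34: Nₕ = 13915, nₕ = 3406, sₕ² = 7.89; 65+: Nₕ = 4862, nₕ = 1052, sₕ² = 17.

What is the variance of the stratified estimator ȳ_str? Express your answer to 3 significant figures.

Var(ȳ_str) = Σₕ Wₕ²(1 − fₕ)sₕ²/nₕ with Wₕ = Nₕ/N, N = 18777.
18–34: Wₕ = 0.74106620; term = 0.74106620²·(1 − 0.24477183)·7.89/3406 = 9.6078132 × 10^-4.
65+: Wₕ = 0.25893380; term = 0.25893380²·(1 − 0.21637186)·17/1052 = 8.4902543 × 10^-4.
Sum = 0.0018098068.

0.00181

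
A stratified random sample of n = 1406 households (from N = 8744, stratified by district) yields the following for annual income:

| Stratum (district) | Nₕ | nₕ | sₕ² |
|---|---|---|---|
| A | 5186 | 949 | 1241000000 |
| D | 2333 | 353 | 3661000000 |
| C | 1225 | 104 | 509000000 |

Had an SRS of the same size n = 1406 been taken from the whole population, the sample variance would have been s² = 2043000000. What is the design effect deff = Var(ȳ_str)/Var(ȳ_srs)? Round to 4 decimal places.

Var(ȳ_str) = Σ Wₕ²(1−fₕ)sₕ²/nₕ with Wₕ = Nₕ/8744:
  A: (5186/8744)²·(1−949/5186)·1241000000/949 = 375816.85
  D: (2333/8744)²·(1−353/2333)·3661000000/353 = 626591.72
  C: (1225/8744)²·(1−104/1225)·509000000/104 = 87903.435
  → Var(ȳ_str) = 1.090312 × 10^6.
Var(ȳ_srs) = (1 − 1406/8744)·2043000000/1406 = 1.2194124 × 10^6.
deff = (1.090312 × 10^6) / (1.2194124 × 10^6) = 0.8941.

0.8941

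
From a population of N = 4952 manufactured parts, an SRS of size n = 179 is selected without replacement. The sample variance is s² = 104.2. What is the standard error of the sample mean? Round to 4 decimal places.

0.7491

Under SRS without replacement, Var(ȳ) = (1 − f)·s²/n with f = n/N = 179/4952 = 0.03614701.
Var(ȳ) = (1 − 0.03614701)·104.2/179 = 0.96385299·0.58212291 = 0.5610809.
SE(ȳ) = √(0.5610809) = 0.7491.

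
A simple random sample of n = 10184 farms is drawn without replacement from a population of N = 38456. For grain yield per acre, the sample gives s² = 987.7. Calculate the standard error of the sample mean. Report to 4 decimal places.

0.2670

Under SRS without replacement, Var(ȳ) = (1 − f)·s²/n with f = n/N = 10184/38456 = 0.26482213.
Var(ȳ) = (1 − 0.26482213)·987.7/10184 = 0.73517787·0.096985467 = 0.071301569.
SE(ȳ) = √(0.071301569) = 0.2670.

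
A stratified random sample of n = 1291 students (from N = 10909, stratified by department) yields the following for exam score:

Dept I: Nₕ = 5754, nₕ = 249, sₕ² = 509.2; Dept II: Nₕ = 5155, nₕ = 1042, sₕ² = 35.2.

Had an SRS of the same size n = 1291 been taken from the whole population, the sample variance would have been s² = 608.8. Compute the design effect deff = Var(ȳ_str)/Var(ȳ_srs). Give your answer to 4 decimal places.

1.3237

Var(ȳ_str) = Σ Wₕ²(1−fₕ)sₕ²/nₕ with Wₕ = Nₕ/10909:
  Dept I: (5754/10909)²·(1−249/5754)·509.2/249 = 0.54431004
  Dept II: (5155/10909)²·(1−1042/5155)·35.2/1042 = 0.0060185579
  → Var(ȳ_str) = 0.5503286.
Var(ȳ_srs) = (1 − 1291/10909)·608.8/1291 = 0.41576529.
deff = 0.5503286 / 0.41576529 = 1.3237.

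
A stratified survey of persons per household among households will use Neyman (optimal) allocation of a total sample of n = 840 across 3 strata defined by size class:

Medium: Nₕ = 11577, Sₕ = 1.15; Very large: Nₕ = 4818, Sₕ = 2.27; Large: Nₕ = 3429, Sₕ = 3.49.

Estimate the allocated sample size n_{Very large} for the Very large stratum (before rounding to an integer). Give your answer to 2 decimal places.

Neyman allocation: nₕ = n·NₕSₕ / Σⱼ NⱼSⱼ.
Σ NⱼSⱼ = 11577·1.15 + 4818·2.27 + 3429·3.49 = 36217.62.
n_{Very large} = 840·4818·2.27 / 36217.62 = 253.66.

253.66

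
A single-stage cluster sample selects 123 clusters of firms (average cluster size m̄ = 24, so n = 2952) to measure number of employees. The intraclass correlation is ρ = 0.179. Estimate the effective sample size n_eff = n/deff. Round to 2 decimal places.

576.90

deff = 1 + (24 − 1)·0.179 = 1 + 4.117 = 5.117.
n_eff = 2952 / 5.117 = 576.90.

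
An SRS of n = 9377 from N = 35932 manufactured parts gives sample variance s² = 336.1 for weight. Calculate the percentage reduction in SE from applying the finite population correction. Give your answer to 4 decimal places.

14.0329

f = n/N = 9377/35932 = 0.26096516.
SE_no-fpc = √(s²/n) = 0.18932253; SE_fpc = √((1−f)s²/n) = 0.16275516.
Ratio = √(1−f) = 0.85967136. Reduction = 100·(1 − 0.85967136) = 14.0329%.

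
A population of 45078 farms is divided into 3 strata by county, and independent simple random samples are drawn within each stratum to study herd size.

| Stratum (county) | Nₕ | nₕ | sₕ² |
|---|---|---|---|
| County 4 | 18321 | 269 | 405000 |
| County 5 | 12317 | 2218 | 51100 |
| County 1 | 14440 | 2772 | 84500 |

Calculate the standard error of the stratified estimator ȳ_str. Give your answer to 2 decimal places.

15.78

Var(ȳ_str) = Σₕ Wₕ²(1 − fₕ)sₕ²/nₕ with Wₕ = Nₕ/N, N = 45078.
County 4: Wₕ = 0.40642886; term = 0.40642886²·(1 − 0.01468260)·405000/269 = 245.0462.
County 5: Wₕ = 0.27323750; term = 0.27323750²·(1 − 0.18007632)·51100/2218 = 1.4103061.
County 1: Wₕ = 0.32033364; term = 0.32033364²·(1 − 0.19196676)·84500/2772 = 2.5275387.
Sum = 248.98404.
SE = √(248.98404) = 15.78.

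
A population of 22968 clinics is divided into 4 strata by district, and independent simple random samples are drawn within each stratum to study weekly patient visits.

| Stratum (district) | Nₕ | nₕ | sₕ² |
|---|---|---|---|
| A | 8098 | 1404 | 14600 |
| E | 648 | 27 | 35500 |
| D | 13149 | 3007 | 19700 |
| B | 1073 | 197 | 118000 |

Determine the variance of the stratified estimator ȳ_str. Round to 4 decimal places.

Var(ȳ_str) = Σₕ Wₕ²(1 − fₕ)sₕ²/nₕ with Wₕ = Nₕ/N, N = 22968.
A: Wₕ = 0.35257750; term = 0.35257750²·(1 − 0.17337614)·14600/1404 = 1.0685697.
E: Wₕ = 0.02821317; term = 0.02821317²·(1 − 0.04166667)·35500/27 = 1.0029628.
D: Wₕ = 0.57249216; term = 0.57249216²·(1 − 0.22868659)·19700/3007 = 1.6561618.
B: Wₕ = 0.04671717; term = 0.04671717²·(1 − 0.18359739)·118000/197 = 1.0672674.
Sum = 4.7949617.

4.7950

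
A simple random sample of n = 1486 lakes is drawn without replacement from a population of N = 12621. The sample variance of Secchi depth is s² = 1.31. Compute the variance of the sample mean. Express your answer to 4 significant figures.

Under SRS without replacement, Var(ȳ) = (1 − f)·s²/n with f = n/N = 1486/12621 = 0.11774027.
Var(ȳ) = (1 − 0.11774027)·1.31/1486 = 0.88225973·8.8156124 × 10^-4 = 7.7776598 × 10^-4.

7.778 × 10^-4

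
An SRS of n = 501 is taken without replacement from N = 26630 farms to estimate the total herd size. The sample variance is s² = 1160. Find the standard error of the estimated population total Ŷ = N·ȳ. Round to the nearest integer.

Var(Ŷ) = N²·Var(ȳ) = N²·(1 − n/N)·s²/n.
f = 501/26630 = 0.01881337; Var(ȳ) = 0.98118663·1160/501 = 2.2718094.
Var(Ŷ) = 26630² · 2.2718094 = 1.6110693 × 10^9.
SE(Ŷ) = √(1.6110693 × 10^9) = 40138.

40138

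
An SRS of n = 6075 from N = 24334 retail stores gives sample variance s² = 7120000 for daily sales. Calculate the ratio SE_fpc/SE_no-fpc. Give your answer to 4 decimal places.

0.8662

f = n/N = 6075/24334 = 0.24965069.
SE_no-fpc = √(s²/n) = 34.234726; SE_fpc = √((1−f)s²/n) = 29.655046.
Ratio = √(1−f) = 0.86622705.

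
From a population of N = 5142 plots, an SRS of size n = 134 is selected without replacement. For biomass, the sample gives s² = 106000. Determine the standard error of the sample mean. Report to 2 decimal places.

27.76

Under SRS without replacement, Var(ȳ) = (1 − f)·s²/n with f = n/N = 134/5142 = 0.02605990.
Var(ȳ) = (1 − 0.02605990)·106000/134 = 0.97394010·791.04478 = 770.43023.
SE(ȳ) = √(770.43023) = 27.76.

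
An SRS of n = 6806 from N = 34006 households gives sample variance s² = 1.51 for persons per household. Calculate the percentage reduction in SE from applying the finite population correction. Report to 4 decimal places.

10.5652

f = n/N = 6806/34006 = 0.20014115.
SE_no-fpc = √(s²/n) = 0.014895068; SE_fpc = √((1−f)s²/n) = 0.013321379.
Ratio = √(1−f) = 0.89434828. Reduction = 100·(1 − 0.89434828) = 10.5652%.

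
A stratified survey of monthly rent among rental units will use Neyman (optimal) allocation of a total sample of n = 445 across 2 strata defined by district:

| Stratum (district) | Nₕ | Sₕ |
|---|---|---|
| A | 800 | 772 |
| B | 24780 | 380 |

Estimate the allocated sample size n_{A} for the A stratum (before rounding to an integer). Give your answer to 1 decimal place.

Neyman allocation: nₕ = n·NₕSₕ / Σⱼ NⱼSⱼ.
Σ NⱼSⱼ = 800·772 + 24780·380 = 1.0034 × 10^7.
n_{A} = 445·800·772 / (1.0034 × 10^7) = 27.4.

27.4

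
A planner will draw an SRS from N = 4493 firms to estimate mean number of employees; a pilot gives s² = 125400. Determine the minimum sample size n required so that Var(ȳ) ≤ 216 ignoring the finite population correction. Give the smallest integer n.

581

Without fpc, n₀ = s²/D = 125400/216 = 580.5556.
Rounding up, n = 581.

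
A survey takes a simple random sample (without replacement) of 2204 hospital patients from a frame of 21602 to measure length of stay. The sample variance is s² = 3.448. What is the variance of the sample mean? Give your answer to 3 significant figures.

0.00140

Under SRS without replacement, Var(ȳ) = (1 − f)·s²/n with f = n/N = 2204/21602 = 0.10202759.
Var(ȳ) = (1 − 0.10202759)·3.448/2204 = 0.89797241·0.0015644283 = 0.0014048135.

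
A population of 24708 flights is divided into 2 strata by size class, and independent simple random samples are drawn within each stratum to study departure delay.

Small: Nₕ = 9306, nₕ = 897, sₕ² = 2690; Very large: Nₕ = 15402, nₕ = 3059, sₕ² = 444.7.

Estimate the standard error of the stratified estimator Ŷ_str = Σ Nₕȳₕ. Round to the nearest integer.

Var(Ŷ_str) = Σₕ Nₕ²(1 − fₕ)sₕ²/nₕ.
Small: 9306²·(1 − 897/9306)·2690/897 = 2.3467522 × 10^8.
Very large: 15402²·(1 − 3059/15402)·444.7/3059 = 2.7636656 × 10^7.
Sum = 2.6231188 × 10^8.
SE = √(2.6231188 × 10^8) = 16196.

16196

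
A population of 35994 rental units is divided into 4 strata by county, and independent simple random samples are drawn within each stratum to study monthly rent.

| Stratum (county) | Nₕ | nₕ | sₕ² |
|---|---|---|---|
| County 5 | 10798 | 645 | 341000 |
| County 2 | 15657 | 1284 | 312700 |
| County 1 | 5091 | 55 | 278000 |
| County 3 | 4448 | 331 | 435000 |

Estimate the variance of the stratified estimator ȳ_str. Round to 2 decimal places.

Var(ȳ_str) = Σₕ Wₕ²(1 − fₕ)sₕ²/nₕ with Wₕ = Nₕ/N, N = 35994.
County 5: Wₕ = 0.29999444; term = 0.29999444²·(1 − 0.05973328)·341000/645 = 44.737545.
County 2: Wₕ = 0.43498916; term = 0.43498916²·(1 − 0.08200805)·312700/1284 = 42.301777.
County 1: Wₕ = 0.14144024; term = 0.14144024²·(1 − 0.01080338)·278000/55 = 100.02549.
County 3: Wₕ = 0.12357615; term = 0.12357615²·(1 − 0.07441547)·435000/331 = 18.575764.
Sum = 205.64058.

205.64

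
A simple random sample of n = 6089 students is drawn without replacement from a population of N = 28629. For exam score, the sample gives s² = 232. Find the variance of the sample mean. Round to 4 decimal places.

0.0300

Under SRS without replacement, Var(ȳ) = (1 − f)·s²/n with f = n/N = 6089/28629 = 0.21268644.
Var(ȳ) = (1 − 0.21268644)·232/6089 = 0.78731356·0.038101494 = 0.029997823.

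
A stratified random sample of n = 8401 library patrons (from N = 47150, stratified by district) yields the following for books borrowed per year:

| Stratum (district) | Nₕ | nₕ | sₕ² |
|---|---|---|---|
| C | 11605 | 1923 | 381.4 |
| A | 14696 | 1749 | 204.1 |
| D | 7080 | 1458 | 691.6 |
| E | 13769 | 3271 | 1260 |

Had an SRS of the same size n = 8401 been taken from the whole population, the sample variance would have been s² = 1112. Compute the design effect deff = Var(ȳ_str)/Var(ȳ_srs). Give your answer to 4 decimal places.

Var(ȳ_str) = Σ Wₕ²(1−fₕ)sₕ²/nₕ with Wₕ = Nₕ/47150:
  C: (11605/47150)²·(1−1923/11605)·381.4/1923 = 0.010024166
  A: (14696/47150)²·(1−1749/14696)·204.1/1749 = 0.0099875299
  D: (7080/47150)²·(1−1458/7080)·691.6/1458 = 0.0084929421
  E: (13769/47150)²·(1−3271/13769)·1260/3271 = 0.025045838
  → Var(ȳ_str) = 0.053550476.
Var(ȳ_srs) = (1 − 8401/47150)·1112/8401 = 0.10878089.
deff = 0.053550476 / 0.10878089 = 0.4923.

0.4923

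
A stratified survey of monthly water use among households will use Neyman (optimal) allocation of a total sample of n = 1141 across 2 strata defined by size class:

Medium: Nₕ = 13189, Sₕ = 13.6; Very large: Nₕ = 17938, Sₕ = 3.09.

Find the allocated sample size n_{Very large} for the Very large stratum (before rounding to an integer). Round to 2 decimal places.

Neyman allocation: nₕ = n·NₕSₕ / Σⱼ NⱼSⱼ.
Σ NⱼSⱼ = 13189·13.6 + 17938·3.09 = 234798.82.
n_{Very large} = 1141·17938·3.09 / 234798.82 = 269.35.

269.35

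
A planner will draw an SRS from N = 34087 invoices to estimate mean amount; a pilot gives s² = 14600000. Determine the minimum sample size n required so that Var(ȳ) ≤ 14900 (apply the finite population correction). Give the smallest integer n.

953

Without fpc, n₀ = s²/D = 14600000/14900 = 979.8658.
With fpc, (1 − n/N)·s²/n ≤ D requires n ≥ n₀/(1 + n₀/N) = 979.8658/(1 + 979.8658/34087) = 952.4856.
Rounding up, n = 953.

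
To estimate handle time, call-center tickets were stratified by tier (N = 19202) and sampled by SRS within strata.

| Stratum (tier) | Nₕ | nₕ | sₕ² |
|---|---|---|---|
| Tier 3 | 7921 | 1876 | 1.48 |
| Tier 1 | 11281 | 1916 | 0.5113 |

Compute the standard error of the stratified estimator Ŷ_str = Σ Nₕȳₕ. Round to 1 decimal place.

256.8

Var(Ŷ_str) = Σₕ Nₕ²(1 − fₕ)sₕ²/nₕ.
Tier 3: 7921²·(1 − 1876/7921)·1.48/1876 = 37775.063.
Tier 1: 11281²·(1 − 1916/11281)·0.5113/1916 = 28192.635.
Sum = 65967.698.
SE = √(65967.698) = 256.8.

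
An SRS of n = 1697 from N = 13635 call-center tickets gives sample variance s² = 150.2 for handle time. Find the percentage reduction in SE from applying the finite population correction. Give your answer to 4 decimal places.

6.4297

f = n/N = 1697/13635 = 0.12445911.
SE_no-fpc = √(s²/n) = 0.29750485; SE_fpc = √((1−f)s²/n) = 0.2783763.
Ratio = √(1−f) = 0.93570342. Reduction = 100·(1 − 0.93570342) = 6.4297%.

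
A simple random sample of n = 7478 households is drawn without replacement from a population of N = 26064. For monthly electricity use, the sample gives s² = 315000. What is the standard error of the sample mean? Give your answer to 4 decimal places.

Under SRS without replacement, Var(ȳ) = (1 − f)·s²/n with f = n/N = 7478/26064 = 0.28690915.
Var(ȳ) = (1 − 0.28690915)·315000/7478 = 0.71309085·42.123562 = 30.037927.
SE(ȳ) = √(30.037927) = 5.4807.

5.4807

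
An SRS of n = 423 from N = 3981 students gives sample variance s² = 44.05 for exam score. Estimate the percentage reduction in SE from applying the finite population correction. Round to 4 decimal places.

5.4619

f = n/N = 423/3981 = 0.10625471.
SE_no-fpc = √(s²/n) = 0.32270283; SE_fpc = √((1−f)s²/n) = 0.30507713.
Ratio = √(1−f) = 0.94538103. Reduction = 100·(1 − 0.94538103) = 5.4619%.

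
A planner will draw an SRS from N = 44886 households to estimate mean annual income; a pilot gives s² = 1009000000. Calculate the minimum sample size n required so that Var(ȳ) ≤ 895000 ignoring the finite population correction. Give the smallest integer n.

Without fpc, n₀ = s²/D = 1009000000/895000 = 1127.3743.
Rounding up, n = 1128.

1128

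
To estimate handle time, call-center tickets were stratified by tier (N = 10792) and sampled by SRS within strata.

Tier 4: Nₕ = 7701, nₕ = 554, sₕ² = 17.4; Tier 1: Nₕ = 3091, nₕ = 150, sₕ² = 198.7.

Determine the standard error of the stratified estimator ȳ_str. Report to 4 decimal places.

Var(ȳ_str) = Σₕ Wₕ²(1 − fₕ)sₕ²/nₕ with Wₕ = Nₕ/N, N = 10792.
Tier 4: Wₕ = 0.71358414; term = 0.71358414²·(1 − 0.07193871)·17.4/554 = 0.014842481.
Tier 1: Wₕ = 0.28641586; term = 0.28641586²·(1 − 0.04852798)·198.7/150 = 0.10339434.
Sum = 0.11823682.
SE = √(0.11823682) = 0.3439.

0.3439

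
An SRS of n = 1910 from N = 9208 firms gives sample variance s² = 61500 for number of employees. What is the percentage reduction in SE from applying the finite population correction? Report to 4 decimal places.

f = n/N = 1910/9208 = 0.20742832.
SE_no-fpc = √(s²/n) = 5.6744121; SE_fpc = √((1−f)s²/n) = 5.0517302.
Ratio = √(1−f) = 0.89026495. Reduction = 100·(1 − 0.89026495) = 10.9735%.

10.9735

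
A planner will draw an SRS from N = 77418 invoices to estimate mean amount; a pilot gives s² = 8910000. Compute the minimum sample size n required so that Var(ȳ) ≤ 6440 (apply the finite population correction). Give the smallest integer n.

Without fpc, n₀ = s²/D = 8910000/6440 = 1383.5404.
With fpc, (1 − n/N)·s²/n ≤ D requires n ≥ n₀/(1 + n₀/N) = 1383.5404/(1 + 1383.5404/77418) = 1359.2492.
Rounding up, n = 1360.

1360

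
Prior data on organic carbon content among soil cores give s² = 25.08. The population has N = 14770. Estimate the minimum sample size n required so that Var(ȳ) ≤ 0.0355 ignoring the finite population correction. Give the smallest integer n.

Without fpc, n₀ = s²/D = 25.08/0.0355 = 706.4789.
Rounding up, n = 707.

707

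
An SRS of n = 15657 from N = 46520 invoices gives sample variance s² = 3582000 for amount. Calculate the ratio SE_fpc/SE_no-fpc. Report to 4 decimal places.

0.8145

f = n/N = 15657/46520 = 0.33656492.
SE_no-fpc = √(s²/n) = 15.125457; SE_fpc = √((1−f)s²/n) = 12.319916.
Ratio = √(1−f) = 0.81451524.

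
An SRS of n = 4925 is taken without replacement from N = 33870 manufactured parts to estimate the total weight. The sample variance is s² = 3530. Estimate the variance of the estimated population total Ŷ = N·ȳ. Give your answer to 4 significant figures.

Var(Ŷ) = N²·Var(ȳ) = N²·(1 − n/N)·s²/n.
f = 4925/33870 = 0.14540892; Var(ȳ) = 0.85459108·3530/4925 = 0.61252924.
Var(Ŷ) = 33870² · 0.61252924 = 7.0267939 × 10^8.

7.027 × 10^8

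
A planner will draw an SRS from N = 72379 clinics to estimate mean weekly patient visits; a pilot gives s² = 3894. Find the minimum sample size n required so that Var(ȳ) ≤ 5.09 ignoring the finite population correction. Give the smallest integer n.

766

Without fpc, n₀ = s²/D = 3894/5.09 = 765.0295.
Rounding up, n = 766.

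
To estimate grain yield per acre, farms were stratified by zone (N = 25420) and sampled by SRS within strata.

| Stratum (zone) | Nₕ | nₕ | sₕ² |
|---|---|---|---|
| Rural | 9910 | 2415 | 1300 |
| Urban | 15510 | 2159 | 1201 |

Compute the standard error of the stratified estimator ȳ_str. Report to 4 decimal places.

Var(ȳ_str) = Σₕ Wₕ²(1 − fₕ)sₕ²/nₕ with Wₕ = Nₕ/N, N = 25420.
Rural: Wₕ = 0.38985051; term = 0.38985051²·(1 − 0.24369324)·1300/2415 = 0.061875742.
Urban: Wₕ = 0.61014949; term = 0.61014949²·(1 − 0.13920052)·1201/2159 = 0.1782645.
Sum = 0.24014024.
SE = √(0.24014024) = 0.4900.

0.4900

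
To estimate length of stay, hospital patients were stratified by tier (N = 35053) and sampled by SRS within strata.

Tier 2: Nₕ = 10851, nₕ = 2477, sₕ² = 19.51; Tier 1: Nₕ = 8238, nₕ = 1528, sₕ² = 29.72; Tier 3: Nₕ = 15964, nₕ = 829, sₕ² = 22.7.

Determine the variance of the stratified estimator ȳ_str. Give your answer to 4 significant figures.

Var(ȳ_str) = Σₕ Wₕ²(1 − fₕ)sₕ²/nₕ with Wₕ = Nₕ/N, N = 35053.
Tier 2: Wₕ = 0.30955981; term = 0.30955981²·(1 − 0.22827389)·19.51/2477 = 5.8248346 × 10^-4.
Tier 1: Wₕ = 0.23501555; term = 0.23501555²·(1 − 0.18548191)·29.72/1528 = 8.7502281 × 10^-4.
Tier 3: Wₕ = 0.45542464; term = 0.45542464²·(1 − 0.05192934)·22.7/829 = 0.0053844963.
Sum = 0.0068420026.

0.006842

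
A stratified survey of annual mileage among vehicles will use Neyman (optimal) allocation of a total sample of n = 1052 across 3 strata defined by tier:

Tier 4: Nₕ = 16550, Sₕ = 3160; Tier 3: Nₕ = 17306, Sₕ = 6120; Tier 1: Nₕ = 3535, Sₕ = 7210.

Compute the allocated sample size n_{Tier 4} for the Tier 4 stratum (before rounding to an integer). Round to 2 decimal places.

Neyman allocation: nₕ = n·NₕSₕ / Σⱼ NⱼSⱼ.
Σ NⱼSⱼ = 16550·3160 + 17306·6120 + 3535·7210 = 1.8369807 × 10^8.
n_{Tier 4} = 1052·16550·3160 / (1.8369807 × 10^8) = 299.50.

299.50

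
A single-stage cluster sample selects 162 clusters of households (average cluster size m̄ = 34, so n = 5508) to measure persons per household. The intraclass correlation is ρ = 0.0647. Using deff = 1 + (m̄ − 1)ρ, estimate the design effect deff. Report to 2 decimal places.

3.14

deff = 1 + (34 − 1)·0.0647 = 1 + 2.1351 = 3.1351.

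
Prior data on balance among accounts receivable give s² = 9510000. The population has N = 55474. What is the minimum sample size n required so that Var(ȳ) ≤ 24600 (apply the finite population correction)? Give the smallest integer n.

384

Without fpc, n₀ = s²/D = 9510000/24600 = 386.5854.
With fpc, (1 − n/N)·s²/n ≤ D requires n ≥ n₀/(1 + n₀/N) = 386.5854/(1 + 386.5854/55474) = 383.9100.
Rounding up, n = 384.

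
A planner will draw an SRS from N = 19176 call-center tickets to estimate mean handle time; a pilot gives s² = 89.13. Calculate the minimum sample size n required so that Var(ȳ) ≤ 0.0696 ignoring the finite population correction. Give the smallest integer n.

1281

Without fpc, n₀ = s²/D = 89.13/0.0696 = 1280.6034.
Rounding up, n = 1281.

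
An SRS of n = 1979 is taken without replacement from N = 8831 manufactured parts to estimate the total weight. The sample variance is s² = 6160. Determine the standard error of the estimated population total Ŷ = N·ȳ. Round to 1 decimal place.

13724.0

Var(Ŷ) = N²·Var(ȳ) = N²·(1 − n/N)·s²/n.
f = 1979/8831 = 0.22409693; Var(ȳ) = 0.77590307·6160/1979 = 2.4151404.
Var(Ŷ) = 8831² · 2.4151404 = 1.8834849 × 10^8.
SE(Ŷ) = √(1.8834849 × 10^8) = 13724.0.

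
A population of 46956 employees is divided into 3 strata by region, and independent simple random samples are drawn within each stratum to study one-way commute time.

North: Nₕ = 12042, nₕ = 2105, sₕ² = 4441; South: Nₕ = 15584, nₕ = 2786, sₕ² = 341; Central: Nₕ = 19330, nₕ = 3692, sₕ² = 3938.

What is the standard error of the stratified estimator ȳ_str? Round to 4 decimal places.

0.5213

Var(ȳ_str) = Σₕ Wₕ²(1 − fₕ)sₕ²/nₕ with Wₕ = Nₕ/N, N = 46956.
North: Wₕ = 0.25645285; term = 0.25645285²·(1 − 0.17480485)·4441/2105 = 0.11449866.
South: Wₕ = 0.33188517; term = 0.33188517²·(1 − 0.17877310)·341/2786 = 0.011071644.
Central: Wₕ = 0.41166198; term = 0.41166198²·(1 − 0.19099845)·3938/3692 = 0.14623283.
Sum = 0.27180313.
SE = √(0.27180313) = 0.5213.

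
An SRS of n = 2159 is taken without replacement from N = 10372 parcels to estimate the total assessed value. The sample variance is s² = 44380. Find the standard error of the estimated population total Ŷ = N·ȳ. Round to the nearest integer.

41846

Var(Ŷ) = N²·Var(ȳ) = N²·(1 − n/N)·s²/n.
f = 2159/10372 = 0.20815658; Var(ȳ) = 0.79184342·44380/2159 = 16.276985.
Var(Ŷ) = 10372² · 16.276985 = 1.7510517 × 10^9.
SE(Ŷ) = √(1.7510517 × 10^9) = 41846.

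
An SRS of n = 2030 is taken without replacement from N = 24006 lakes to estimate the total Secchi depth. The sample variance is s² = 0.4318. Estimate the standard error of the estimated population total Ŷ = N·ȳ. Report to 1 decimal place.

Var(Ŷ) = N²·Var(ȳ) = N²·(1 − n/N)·s²/n.
f = 2030/24006 = 0.08456219; Var(ȳ) = 0.91543781·0.4318/2030 = 1.9472219 × 10^-4.
Var(Ŷ) = 24006² · (1.9472219 × 10^-4) = 112216.07.
SE(Ŷ) = √(112216.07) = 335.0.

335.0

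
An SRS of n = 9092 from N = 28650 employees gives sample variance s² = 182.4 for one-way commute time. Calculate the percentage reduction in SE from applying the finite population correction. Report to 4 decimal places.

f = n/N = 9092/28650 = 0.31734729.
SE_no-fpc = √(s²/n) = 0.14163895; SE_fpc = √((1−f)s²/n) = 0.11702607.
Ratio = √(1−f) = 0.82622800. Reduction = 100·(1 − 0.82622800) = 17.3772%.

17.3772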